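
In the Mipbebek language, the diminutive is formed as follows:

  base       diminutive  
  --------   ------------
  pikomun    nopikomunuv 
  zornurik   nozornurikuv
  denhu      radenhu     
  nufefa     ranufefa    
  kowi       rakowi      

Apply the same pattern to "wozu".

pikomun and denhu both have last vowel 'u' yet inflect differently (nopikomunuv, radenhu), so the last vowel is not what conditions the rule; whether the stem ends in a vowel or a consonant is.
"wozu" ends in a vowel. The stems ending in a vowel (denhu → radenhu, nufefa → ranufefa, kowi → rakowi) add the prefix ra-.
So wozu → rawozu.

rawozu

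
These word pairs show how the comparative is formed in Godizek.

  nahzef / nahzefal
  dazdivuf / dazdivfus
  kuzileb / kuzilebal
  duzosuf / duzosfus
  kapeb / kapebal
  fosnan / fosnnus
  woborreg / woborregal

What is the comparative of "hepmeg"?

"hepmeg" has last vowel 'e'. The stems whose last vowel is 'e' (kuzileb → kuzilebal, kapeb → kapebal, woborreg → woborregal) add -al.
So hepmeg → hepmegal.

hepmegal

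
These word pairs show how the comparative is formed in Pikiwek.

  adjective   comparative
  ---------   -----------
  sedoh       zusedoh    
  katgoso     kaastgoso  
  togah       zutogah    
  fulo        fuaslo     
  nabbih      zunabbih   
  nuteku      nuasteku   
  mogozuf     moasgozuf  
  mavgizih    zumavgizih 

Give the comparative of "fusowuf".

fuassowuf

"fusowuf" ends in -f. The one such stem in the data (mogozuf → moasgozuf) inserts -as- after the first vowel (as do katgoso, fulo), so the same rule applies.
The other pattern: stems ending in -h add the prefix zu-.
So fusowuf → fuassowuf.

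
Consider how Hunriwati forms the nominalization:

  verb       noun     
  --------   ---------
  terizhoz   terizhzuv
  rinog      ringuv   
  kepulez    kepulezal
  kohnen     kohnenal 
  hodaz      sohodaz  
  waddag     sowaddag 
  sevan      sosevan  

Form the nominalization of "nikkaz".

"nikkaz" has last vowel 'a'. The stems whose last vowel is 'a' (hodaz → sohodaz, waddag → sowaddag, sevan → sosevan) add the prefix so-.
So nikkaz → sonikkaz.

sonikkaz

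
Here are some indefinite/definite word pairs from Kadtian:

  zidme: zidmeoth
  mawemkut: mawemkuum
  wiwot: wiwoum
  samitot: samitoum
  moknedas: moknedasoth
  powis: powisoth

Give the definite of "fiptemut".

fiptemuum

mawemkut and moknedas both begin with m- yet inflect differently (mawemkuum, moknedasoth), so the first letter is not what conditions the rule; the final letter is.
"fiptemut" ends in -t. The stems ending in -t (samitot → samitoum, wiwot → wiwoum, mawemkut → mawemkuum) drop the final letter and add -um.
The other pattern: stems ending in -e or -s add -oth.
So fiptemut → fiptemuum.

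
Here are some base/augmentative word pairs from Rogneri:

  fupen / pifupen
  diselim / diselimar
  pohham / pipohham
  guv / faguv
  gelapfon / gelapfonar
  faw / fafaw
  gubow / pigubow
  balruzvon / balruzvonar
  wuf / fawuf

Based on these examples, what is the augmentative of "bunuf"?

faw and gubow both end in -w yet inflect differently (fafaw, pigubow), so the final letter is not what conditions the rule; the number of vowels is.
"bunuf" has 2 vowels. The stems with 2 vowels (pohham → pipohham, gubow → pigubow, fupen → pifupen) add the prefix pi-.
So bunuf → pibunuf.

pibunuf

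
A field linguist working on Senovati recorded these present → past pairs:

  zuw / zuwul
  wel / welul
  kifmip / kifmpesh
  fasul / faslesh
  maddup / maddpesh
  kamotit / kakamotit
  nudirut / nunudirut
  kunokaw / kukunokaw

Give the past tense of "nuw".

nuwul

"nuw" has 1 vowel. The stems with 1 vowel (zuw → zuwul, wel → welul) add -ul.
So nuw → nuwul.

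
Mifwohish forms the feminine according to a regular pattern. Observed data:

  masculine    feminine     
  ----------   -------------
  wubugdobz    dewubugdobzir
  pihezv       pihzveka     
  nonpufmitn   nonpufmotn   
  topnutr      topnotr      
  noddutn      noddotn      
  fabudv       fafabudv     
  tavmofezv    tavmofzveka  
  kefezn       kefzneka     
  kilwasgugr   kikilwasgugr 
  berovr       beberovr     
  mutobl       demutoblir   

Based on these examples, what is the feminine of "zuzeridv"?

zuzuzeridv

nonpufmitn and kefezn both end in -n yet inflect differently (nonpufmotn, kefzneka), so the final letter is not what conditions the rule; the second-to-last letter is.
"zuzeridv" has second-to-last letter 'd'. The one such stem in the data (fabudv → fafabudv) repeats the first consonant+vowel as a prefix (as do berovr, kilwasgugr), so the same rule applies.
So zuzeridv → zuzuzeridv.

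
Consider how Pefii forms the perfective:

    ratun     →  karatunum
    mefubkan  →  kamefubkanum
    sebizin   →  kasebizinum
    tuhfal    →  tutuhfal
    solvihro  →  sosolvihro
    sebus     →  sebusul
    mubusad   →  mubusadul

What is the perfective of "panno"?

mefubkan and tuhfal both have last vowel 'a' yet inflect differently (kamefubkanum, tutuhfal), so the last vowel is not what conditions the rule; the final letter is.
"panno" ends in -o. The one such stem in the data (solvihro → sosolvihro) repeats the first consonant+vowel as a prefix (as does tuhfal), so the same rule applies.
The other patterns: stems ending in -n add ka- … -um around the stem; stems ending in -d or -s add -ul.
So panno → papanno.

papanno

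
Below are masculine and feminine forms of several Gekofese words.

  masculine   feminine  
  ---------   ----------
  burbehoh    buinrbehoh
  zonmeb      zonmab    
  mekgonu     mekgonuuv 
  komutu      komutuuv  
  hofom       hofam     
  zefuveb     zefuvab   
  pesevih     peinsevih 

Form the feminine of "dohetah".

doinhetah

burbehoh and hofom both have last vowel 'o' yet inflect differently (buinrbehoh, hofam), so the last vowel is not what conditions the rule; the final letter is.
"dohetah" ends in -h. The stems ending in -h (burbehoh → buinrbehoh, pesevih → peinsevih) insert -in- after the first vowel.
So dohetah → doinhetah.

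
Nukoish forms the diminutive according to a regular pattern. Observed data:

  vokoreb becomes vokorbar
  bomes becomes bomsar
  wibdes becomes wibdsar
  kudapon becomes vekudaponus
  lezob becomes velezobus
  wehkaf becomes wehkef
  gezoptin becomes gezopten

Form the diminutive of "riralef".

"riralef" has last vowel 'e'. The stems whose last vowel is 'e' (vokoreb → vokorbar, bomes → bomsar, wibdes → wibdsar) delete the last vowel and add -ar.
So riralef → riralfar.

riralfar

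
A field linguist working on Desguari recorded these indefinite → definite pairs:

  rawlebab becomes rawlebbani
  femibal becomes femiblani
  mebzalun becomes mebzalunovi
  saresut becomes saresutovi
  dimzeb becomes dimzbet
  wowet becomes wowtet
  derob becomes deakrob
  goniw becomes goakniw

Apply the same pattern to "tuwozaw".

rawlebab and dimzeb both end in -b yet inflect differently (rawlebbani, dimzbet), so the final letter is not what conditions the rule; the last vowel is.
"tuwozaw" has last vowel 'a'. The stems whose last vowel is 'a' (rawlebab → rawlebbani, femibal → femiblani) delete the last vowel and add -ani.
So tuwozaw → tuwozwani.

tuwozwani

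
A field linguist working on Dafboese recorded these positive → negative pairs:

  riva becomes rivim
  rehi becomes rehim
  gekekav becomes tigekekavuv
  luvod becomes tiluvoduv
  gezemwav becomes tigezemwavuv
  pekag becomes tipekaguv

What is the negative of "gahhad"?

riva and gekekav both have last vowel 'a' yet inflect differently (rivim, tigekekavuv), so the last vowel is not what conditions the rule; whether the stem ends in a vowel or a consonant is.
"gahhad" ends in a consonant. The stems ending in a consonant (gekekav → tigekekavuv, luvod → tiluvoduv, gezemwav → tigezemwavuv) add ti- … -uv around the stem.
So gahhad → tigahhaduv.

tigahhaduv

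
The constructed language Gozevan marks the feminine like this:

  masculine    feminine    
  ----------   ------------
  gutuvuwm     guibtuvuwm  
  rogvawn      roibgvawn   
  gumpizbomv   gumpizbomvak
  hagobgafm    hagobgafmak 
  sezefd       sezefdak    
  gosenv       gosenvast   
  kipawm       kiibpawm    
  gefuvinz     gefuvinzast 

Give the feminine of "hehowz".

heibhowz

gutuvuwm and hagobgafm both end in -m yet inflect differently (guibtuvuwm, hagobgafmak), so the final letter is not what conditions the rule; the second-to-last letter is.
"hehowz" has second-to-last letter 'w'. The stems whose second-to-last letter is 'w' (gutuvuwm → guibtuvuwm, rogvawn → roibgvawn, kipawm → kiibpawm) insert -ib- after the first vowel.
The other patterns: stems whose second-to-last letter is 'n' add -ast; stems whose second-to-last letter is 'f' or 'm' add -ak.
So hehowz → heibhowz.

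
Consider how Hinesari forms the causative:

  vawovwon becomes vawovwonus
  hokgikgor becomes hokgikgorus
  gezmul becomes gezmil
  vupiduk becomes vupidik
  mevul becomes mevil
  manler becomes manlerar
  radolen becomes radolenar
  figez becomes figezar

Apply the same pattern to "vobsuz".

"vobsuz" has last vowel 'u'. The stems whose last vowel is 'u' (gezmul → gezmil, vupiduk → vupidik, mevul → mevil) change the last vowel to 'i'.
The other patterns: stems whose last vowel is 'o' add -us; stems whose last vowel is 'e' add -ar.
So vobsuz → vobsiz.

vobsiz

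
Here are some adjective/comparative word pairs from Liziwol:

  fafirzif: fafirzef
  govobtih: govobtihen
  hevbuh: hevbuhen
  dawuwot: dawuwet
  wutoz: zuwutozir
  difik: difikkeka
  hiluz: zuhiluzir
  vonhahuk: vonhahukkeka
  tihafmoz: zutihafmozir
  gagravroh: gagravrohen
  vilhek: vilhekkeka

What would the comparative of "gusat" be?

"gusat" ends in -t. The one such stem in the data (dawuwot → dawuwet) changes the last vowel to 'e' (as does fafirzif), so the same rule applies.
The other patterns: stems ending in -z add zu- … -ir around the stem; stems ending in -k double the final consonant and add -eka; stems ending in -h add -en.
So gusat → guset.

guset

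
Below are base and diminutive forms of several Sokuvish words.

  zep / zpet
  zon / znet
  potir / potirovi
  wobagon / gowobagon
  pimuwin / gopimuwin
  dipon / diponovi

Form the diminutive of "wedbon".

wedbonovi

zon and dipon both end in -n yet inflect differently (znet, diponovi), so the final letter is not what conditions the rule; the number of vowels is.
"wedbon" has 2 vowels. The stems with 2 vowels (dipon → diponovi, potir → potirovi) add -ovi.
The other patterns: stems with 1 vowel delete the last vowel and add -et; stems with 3 vowels add the prefix go-.
So wedbon → wedbonovi.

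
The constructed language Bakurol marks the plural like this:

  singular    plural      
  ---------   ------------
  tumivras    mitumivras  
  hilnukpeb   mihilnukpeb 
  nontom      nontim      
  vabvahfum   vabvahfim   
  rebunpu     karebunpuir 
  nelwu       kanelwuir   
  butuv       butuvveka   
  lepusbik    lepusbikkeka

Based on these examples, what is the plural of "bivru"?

"bivru" ends in -u. The stems ending in -u (rebunpu → karebunpuir, nelwu → kanelwuir) add ka- … -ir around the stem.
The other patterns: stems ending in -b or -s add the prefix mi-; stems ending in -m change the last vowel to 'i'; stems ending in -k or -v double the final consonant and add -eka.
So bivru → kabivruir.

kabivruir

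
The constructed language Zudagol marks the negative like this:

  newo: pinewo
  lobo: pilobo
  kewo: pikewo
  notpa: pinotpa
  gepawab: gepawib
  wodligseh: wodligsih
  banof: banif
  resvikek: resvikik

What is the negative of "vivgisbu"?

pivivgisbu

notpa and gepawab both have last vowel 'a' yet inflect differently (pinotpa, gepawib), so the last vowel is not what conditions the rule; whether the stem ends in a vowel or a consonant is.
"vivgisbu" ends in a vowel. The stems ending in a vowel (newo → pinewo, lobo → pilobo, kewo → pikewo) add the prefix pi-.
So vivgisbu → pivivgisbu.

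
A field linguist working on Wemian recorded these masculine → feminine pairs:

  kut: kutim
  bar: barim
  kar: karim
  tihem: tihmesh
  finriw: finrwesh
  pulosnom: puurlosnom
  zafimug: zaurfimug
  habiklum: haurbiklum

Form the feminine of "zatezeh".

"zatezeh" has 3 vowels. The stems with 3 vowels (pulosnom → puurlosnom, zafimug → zaurfimug, habiklum → haurbiklum) insert -ur- after the first vowel.
The other patterns: stems with 1 vowel add -im; stems with 2 vowels delete the last vowel and add -esh.
So zatezeh → zaurtezeh.

zaurtezeh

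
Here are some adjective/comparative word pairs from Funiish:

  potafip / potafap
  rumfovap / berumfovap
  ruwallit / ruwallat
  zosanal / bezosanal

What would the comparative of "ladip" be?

ladap

"ladip" has last vowel 'i'. The stems whose last vowel is 'i' (ruwallit → ruwallat, potafip → potafap) change the last vowel to 'a'.
The other pattern: stems whose last vowel is 'a' add the prefix be-.
So ladip → ladap.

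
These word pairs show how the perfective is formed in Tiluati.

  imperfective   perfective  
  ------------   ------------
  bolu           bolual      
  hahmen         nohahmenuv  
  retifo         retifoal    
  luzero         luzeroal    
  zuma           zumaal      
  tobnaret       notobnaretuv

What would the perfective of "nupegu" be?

tobnaret and luzero both have 3 vowels yet inflect differently (notobnaretuv, luzeroal), so the number of vowels is not what conditions the rule; whether the stem ends in a vowel or a consonant is.
"nupegu" ends in a vowel. The stems ending in a vowel (luzero → luzeroal, retifo → retifoal, zuma → zumaal) add -al.
The other pattern: stems ending in a consonant add no- … -uv around the stem.
So nupegu → nupegual.

nupegual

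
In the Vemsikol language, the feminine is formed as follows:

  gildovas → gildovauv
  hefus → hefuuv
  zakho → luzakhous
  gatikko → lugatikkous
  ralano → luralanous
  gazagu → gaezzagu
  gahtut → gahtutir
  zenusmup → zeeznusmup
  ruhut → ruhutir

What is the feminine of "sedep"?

hefus and ruhut both have last vowel 'u' yet inflect differently (hefuuv, ruhutir), so the last vowel is not what conditions the rule; the final letter is.
"sedep" ends in -p. The one such stem in the data (zenusmup → zeeznusmup) inserts -ez- after the first vowel (as does gazagu), so the same rule applies.
The other patterns: stems ending in -s drop the final letter and add -uv; stems ending in -t add -ir; stems ending in -o add lu- … -us around the stem.
So sedep → seezdep.

seezdep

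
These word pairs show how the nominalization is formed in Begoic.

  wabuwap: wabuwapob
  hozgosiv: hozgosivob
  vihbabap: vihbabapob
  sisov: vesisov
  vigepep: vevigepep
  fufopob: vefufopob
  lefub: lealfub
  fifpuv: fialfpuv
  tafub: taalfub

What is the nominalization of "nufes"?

fufopob and lefub both end in -b yet inflect differently (vefufopob, lealfub), so the final letter is not what conditions the rule; the last vowel is.
"nufes" has last vowel 'e'. The one such stem in the data (vigepep → vevigepep) adds the prefix ve-, so the same rule applies.
The other patterns: stems whose last vowel is 'u' insert -al- after the first vowel; stems whose last vowel is 'a' or 'i' add -ob.
So nufes → venufes.

venufes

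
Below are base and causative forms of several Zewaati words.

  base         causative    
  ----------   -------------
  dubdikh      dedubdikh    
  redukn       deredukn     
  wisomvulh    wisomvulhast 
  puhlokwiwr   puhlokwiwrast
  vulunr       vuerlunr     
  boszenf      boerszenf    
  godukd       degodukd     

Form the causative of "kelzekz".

dekelzekz

wisomvulh and dubdikh both end in -h yet inflect differently (wisomvulhast, dedubdikh), so the final letter is not what conditions the rule; the second-to-last letter is.
"kelzekz" has second-to-last letter 'k'. The stems whose second-to-last letter is 'k' (redukn → deredukn, godukd → degodukd, dubdikh → dedubdikh) add the prefix de-.
So kelzekz → dekelzekz.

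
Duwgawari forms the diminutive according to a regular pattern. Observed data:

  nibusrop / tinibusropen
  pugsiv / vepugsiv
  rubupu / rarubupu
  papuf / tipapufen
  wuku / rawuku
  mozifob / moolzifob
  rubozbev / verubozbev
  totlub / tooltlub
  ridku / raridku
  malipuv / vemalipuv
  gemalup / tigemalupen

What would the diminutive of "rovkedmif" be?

tirovkedmifen

"rovkedmif" ends in -f. The one such stem in the data (papuf → tipapufen) adds ti- … -en around the stem, so the same rule applies.
So rovkedmif → tirovkedmifen.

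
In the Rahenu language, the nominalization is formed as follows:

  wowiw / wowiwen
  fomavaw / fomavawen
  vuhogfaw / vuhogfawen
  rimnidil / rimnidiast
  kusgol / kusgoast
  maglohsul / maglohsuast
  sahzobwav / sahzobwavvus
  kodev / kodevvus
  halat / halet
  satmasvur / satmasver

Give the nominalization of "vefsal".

wowiw and rimnidil both have last vowel 'i' yet inflect differently (wowiwen, rimnidiast), so the last vowel is not what conditions the rule; the final letter is.
"vefsal" ends in -l. The stems ending in -l (rimnidil → rimnidiast, kusgol → kusgoast, maglohsul → maglohsuast) drop the final letter and add -ast.
The other patterns: stems ending in -w add -en; stems ending in -v double the final consonant and add -us; stems ending in -r or -t change the last vowel to 'e'.
So vefsal → vefsaast.

vefsaast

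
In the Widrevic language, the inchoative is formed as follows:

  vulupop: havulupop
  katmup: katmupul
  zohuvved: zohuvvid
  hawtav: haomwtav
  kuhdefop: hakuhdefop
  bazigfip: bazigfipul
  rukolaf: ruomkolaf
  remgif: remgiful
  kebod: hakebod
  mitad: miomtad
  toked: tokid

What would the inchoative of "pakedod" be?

hapakedod

zohuvved and kebod both end in -d yet inflect differently (zohuvvid, hakebod), so the final letter is not what conditions the rule; the last vowel is.
"pakedod" has last vowel 'o'. The stems whose last vowel is 'o' (kebod → hakebod, kuhdefop → hakuhdefop, vulupop → havulupop) add the prefix ha-.
The other patterns: stems whose last vowel is 'e' change the last vowel to 'i'; stems whose last vowel is 'a' insert -om- after the first vowel; stems whose last vowel is 'i' or 'u' add -ul.
So pakedod → hapakedod.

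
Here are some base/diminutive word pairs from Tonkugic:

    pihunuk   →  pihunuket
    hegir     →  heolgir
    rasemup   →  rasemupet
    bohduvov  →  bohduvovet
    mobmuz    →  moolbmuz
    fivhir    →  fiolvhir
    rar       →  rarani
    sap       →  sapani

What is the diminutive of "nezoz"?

rar and fivhir both end in -r yet inflect differently (rarani, fiolvhir), so the final letter is not what conditions the rule; the number of vowels is.
"nezoz" has 2 vowels. The stems with 2 vowels (fivhir → fiolvhir, hegir → heolgir, mobmuz → moolbmuz) insert -ol- after the first vowel.
So nezoz → neolzoz.

neolzoz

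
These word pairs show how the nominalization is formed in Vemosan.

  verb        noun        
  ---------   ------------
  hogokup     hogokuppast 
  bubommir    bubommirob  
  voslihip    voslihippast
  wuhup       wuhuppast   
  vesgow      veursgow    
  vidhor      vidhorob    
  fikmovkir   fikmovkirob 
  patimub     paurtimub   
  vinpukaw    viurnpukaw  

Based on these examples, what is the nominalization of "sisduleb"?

siursduleb

voslihip and bubommir both have last vowel 'i' yet inflect differently (voslihippast, bubommirob), so the last vowel is not what conditions the rule; the final letter is.
"sisduleb" ends in -b. The one such stem in the data (patimub → paurtimub) inserts -ur- after the first vowel (as do vinpukaw, vesgow), so the same rule applies.
So sisduleb → siursduleb.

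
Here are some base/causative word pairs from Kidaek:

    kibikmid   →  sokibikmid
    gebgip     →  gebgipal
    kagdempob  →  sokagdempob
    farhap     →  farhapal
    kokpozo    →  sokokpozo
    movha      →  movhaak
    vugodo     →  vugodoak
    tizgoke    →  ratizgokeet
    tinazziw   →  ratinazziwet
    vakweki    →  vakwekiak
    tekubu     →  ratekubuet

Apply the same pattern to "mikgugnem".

"mikgugnem" begins with m-. The one such stem in the data (movha → movhaak) adds -ak, so the same rule applies.
The other patterns: stems beginning with k- add the prefix so-; stems beginning with t- add ra- … -et around the stem; stems beginning with f- or g- add -al.
So mikgugnem → mikgugnemak.

mikgugnemak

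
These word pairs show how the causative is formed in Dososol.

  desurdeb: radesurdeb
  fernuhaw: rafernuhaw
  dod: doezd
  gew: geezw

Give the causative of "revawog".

rarevawog

fernuhaw and gew both end in -w yet inflect differently (rafernuhaw, geezw), so the final letter is not what conditions the rule; the number of vowels is.
"revawog" has 3 vowels. The stems with 3 vowels (desurdeb → radesurdeb, fernuhaw → rafernuhaw) add the prefix ra-.
The other pattern: stems with 1 vowel insert -ez- after the first vowel.
So revawog → rarevawog.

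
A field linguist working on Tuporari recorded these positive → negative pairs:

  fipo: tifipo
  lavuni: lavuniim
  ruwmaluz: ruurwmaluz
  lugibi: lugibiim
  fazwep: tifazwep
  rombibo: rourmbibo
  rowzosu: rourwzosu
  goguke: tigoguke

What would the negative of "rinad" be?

riurnad

rombibo and fipo both end in -o yet inflect differently (rourmbibo, tifipo), so the final letter is not what conditions the rule; the first letter is.
"rinad" begins with r-. The stems beginning with r- (rowzosu → rourwzosu, ruwmaluz → ruurwmaluz, rombibo → rourmbibo) insert -ur- after the first vowel.
So rinad → riurnad.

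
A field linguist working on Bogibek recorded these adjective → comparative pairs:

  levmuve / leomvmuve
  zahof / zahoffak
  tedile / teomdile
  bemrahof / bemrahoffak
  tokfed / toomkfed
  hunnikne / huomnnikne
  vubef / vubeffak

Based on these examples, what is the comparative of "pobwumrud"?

vubef and tedile both have last vowel 'e' yet inflect differently (vubeffak, teomdile), so the last vowel is not what conditions the rule; the final letter is.
"pobwumrud" ends in -d. The one such stem in the data (tokfed → toomkfed) inserts -om- after the first vowel (as do tedile, levmuve), so the same rule applies.
The other pattern: stems ending in -f double the final consonant and add -ak.
So pobwumrud → poombwumrud.

poombwumrud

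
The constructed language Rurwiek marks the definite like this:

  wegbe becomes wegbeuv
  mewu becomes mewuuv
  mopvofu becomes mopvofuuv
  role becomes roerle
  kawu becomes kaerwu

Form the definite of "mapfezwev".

mapfezwevuv

"mapfezwev" begins with m-. The stems beginning with m- (mewu → mewuuv, mopvofu → mopvofuuv) add -uv.
So mapfezwev → mapfezwevuv.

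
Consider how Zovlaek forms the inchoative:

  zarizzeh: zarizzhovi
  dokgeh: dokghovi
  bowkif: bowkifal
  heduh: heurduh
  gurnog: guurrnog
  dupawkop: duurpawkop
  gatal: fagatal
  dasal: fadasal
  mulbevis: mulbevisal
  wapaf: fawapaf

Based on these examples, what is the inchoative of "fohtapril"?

fohtaprilal

"fohtapril" has last vowel 'i'. The stems whose last vowel is 'i' (bowkif → bowkifal, mulbevis → mulbevisal) add -al.
The other patterns: stems whose last vowel is 'o' or 'u' insert -ur- after the first vowel; stems whose last vowel is 'a' add the prefix fa-; stems whose last vowel is 'e' delete the last vowel and add -ovi.
So fohtapril → fohtaprilal.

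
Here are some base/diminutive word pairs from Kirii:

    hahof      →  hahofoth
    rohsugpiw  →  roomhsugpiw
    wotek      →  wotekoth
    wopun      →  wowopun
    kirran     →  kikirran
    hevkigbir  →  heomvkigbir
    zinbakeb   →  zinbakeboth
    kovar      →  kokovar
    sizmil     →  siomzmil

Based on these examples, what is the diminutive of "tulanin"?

kovar and hevkigbir both end in -r yet inflect differently (kokovar, heomvkigbir), so the final letter is not what conditions the rule; the last vowel is.
"tulanin" has last vowel 'i'. The stems whose last vowel is 'i' (hevkigbir → heomvkigbir, sizmil → siomzmil, rohsugpiw → roomhsugpiw) insert -om- after the first vowel.
So tulanin → tuomlanin.

tuomlanin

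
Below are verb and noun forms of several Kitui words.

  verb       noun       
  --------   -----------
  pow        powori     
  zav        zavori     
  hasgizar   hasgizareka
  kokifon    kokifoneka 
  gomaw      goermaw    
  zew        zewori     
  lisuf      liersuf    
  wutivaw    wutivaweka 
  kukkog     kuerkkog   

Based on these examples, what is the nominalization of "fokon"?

foerkon

pow and gomaw both end in -w yet inflect differently (powori, goermaw), so the final letter is not what conditions the rule; the number of vowels is.
"fokon" has 2 vowels. The stems with 2 vowels (lisuf → liersuf, gomaw → goermaw, kukkog → kuerkkog) insert -er- after the first vowel.
The other patterns: stems with 1 vowel add -ori; stems with 3 vowels add -eka.
So fokon → foerkon.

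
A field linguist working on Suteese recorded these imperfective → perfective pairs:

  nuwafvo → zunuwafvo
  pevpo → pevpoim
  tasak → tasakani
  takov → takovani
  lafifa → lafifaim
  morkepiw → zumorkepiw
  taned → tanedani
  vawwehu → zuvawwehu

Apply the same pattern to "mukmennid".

"mukmennid" begins with m-. The one such stem in the data (morkepiw → zumorkepiw) adds the prefix zu-, so the same rule applies.
The other patterns: stems beginning with l- or p- add -im; stems beginning with t- add -ani.
So mukmennid → zumukmennid.

zumukmennid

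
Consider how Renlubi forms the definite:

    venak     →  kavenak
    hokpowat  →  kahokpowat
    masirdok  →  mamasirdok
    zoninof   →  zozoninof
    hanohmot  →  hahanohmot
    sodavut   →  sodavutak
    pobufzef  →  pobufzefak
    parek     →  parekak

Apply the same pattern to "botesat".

kabotesat

"botesat" has last vowel 'a'. The stems whose last vowel is 'a' (venak → kavenak, hokpowat → kahokpowat) add the prefix ka-.
The other patterns: stems whose last vowel is 'o' repeat the first consonant+vowel as a prefix; stems whose last vowel is 'e' or 'u' add -ak.
So botesat → kabotesat.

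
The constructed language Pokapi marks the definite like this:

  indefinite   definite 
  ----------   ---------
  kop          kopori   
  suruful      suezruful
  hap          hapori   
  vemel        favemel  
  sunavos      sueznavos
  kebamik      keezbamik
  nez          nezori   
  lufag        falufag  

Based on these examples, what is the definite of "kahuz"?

fakahuz

vemel and suruful both end in -l yet inflect differently (favemel, suezruful), so the final letter is not what conditions the rule; the number of vowels is.
"kahuz" has 2 vowels. The stems with 2 vowels (lufag → falufag, vemel → favemel) add the prefix fa-.
The other patterns: stems with 1 vowel add -ori; stems with 3 vowels insert -ez- after the first vowel.
So kahuz → fakahuz.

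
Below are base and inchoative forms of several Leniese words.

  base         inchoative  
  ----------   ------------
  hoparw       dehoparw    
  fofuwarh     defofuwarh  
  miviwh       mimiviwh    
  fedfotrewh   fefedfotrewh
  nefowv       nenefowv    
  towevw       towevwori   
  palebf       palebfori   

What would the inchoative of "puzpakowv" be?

fofuwarh and miviwh both end in -h yet inflect differently (defofuwarh, mimiviwh), so the final letter is not what conditions the rule; the second-to-last letter is.
"puzpakowv" has second-to-last letter 'w'. The stems whose second-to-last letter is 'w' (miviwh → mimiviwh, fedfotrewh → fefedfotrewh, nefowv → nenefowv) repeat the first consonant+vowel as a prefix.
So puzpakowv → pupuzpakowv.

pupuzpakowv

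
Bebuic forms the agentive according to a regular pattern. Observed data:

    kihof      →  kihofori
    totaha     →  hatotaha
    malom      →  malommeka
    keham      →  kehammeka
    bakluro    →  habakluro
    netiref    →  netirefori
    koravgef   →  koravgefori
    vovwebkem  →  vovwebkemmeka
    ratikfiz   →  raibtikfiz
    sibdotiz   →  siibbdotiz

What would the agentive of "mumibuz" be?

muibmibuz

kihof and malom both have last vowel 'o' yet inflect differently (kihofori, malommeka), so the last vowel is not what conditions the rule; the final letter is.
"mumibuz" ends in -z. The stems ending in -z (ratikfiz → raibtikfiz, sibdotiz → siibbdotiz) insert -ib- after the first vowel.
So mumibuz → muibmibuz.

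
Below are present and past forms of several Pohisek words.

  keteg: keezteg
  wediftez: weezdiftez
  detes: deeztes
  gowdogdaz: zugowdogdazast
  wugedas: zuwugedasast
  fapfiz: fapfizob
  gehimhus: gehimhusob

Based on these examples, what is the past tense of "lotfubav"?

zulotfubavast

wediftez and gowdogdaz both end in -z yet inflect differently (weezdiftez, zugowdogdazast), so the final letter is not what conditions the rule; the last vowel is.
"lotfubav" has last vowel 'a'. The stems whose last vowel is 'a' (gowdogdaz → zugowdogdazast, wugedas → zuwugedasast) add zu- … -ast around the stem.
So lotfubav → zulotfubavast.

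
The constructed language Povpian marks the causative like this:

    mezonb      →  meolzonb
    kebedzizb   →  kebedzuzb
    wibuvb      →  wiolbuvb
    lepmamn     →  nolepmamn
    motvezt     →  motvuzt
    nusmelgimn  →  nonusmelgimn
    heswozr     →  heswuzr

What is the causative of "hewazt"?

hewuzt

"hewazt" has second-to-last letter 'z'. The stems whose second-to-last letter is 'z' (kebedzizb → kebedzuzb, heswozr → heswuzr, motvezt → motvuzt) change the last vowel to 'u'.
The other patterns: stems whose second-to-last letter is 'm' add the prefix no-; stems whose second-to-last letter is 'n' or 'v' insert -ol- after the first vowel.
So hewazt → hewuzt.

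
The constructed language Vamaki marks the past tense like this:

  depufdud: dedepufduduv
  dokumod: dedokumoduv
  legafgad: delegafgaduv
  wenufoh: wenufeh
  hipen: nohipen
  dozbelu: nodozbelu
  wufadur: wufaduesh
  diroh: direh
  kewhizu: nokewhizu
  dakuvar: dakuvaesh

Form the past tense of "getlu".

wenufoh and dokumod both have last vowel 'o' yet inflect differently (wenufeh, dedokumoduv), so the last vowel is not what conditions the rule; the final letter is.
"getlu" ends in -u. The stems ending in -u (dozbelu → nodozbelu, kewhizu → nokewhizu) add the prefix no-.
So getlu → nogetlu.

nogetlu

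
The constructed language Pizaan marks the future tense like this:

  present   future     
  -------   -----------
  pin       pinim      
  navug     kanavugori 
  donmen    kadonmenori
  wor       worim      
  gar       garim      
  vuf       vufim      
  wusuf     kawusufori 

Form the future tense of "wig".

"wig" has 1 vowel. The stems with 1 vowel (vuf → vufim, gar → garim, pin → pinim) add -im.
So wig → wigim.

wigim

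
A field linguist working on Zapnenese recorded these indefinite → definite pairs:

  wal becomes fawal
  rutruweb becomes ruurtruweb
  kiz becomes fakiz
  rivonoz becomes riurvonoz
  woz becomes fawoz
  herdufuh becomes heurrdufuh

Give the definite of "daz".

rivonoz and kiz both end in -z yet inflect differently (riurvonoz, fakiz), so the final letter is not what conditions the rule; the number of vowels is.
"daz" has 1 vowel. The stems with 1 vowel (wal → fawal, kiz → fakiz, woz → fawoz) add the prefix fa-.
So daz → fadaz.

fadaz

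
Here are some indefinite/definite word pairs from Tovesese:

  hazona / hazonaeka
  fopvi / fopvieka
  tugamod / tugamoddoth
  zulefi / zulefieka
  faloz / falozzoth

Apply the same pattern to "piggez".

piggezzoth

fopvi and faloz both begin with f- yet inflect differently (fopvieka, falozzoth), so the first letter is not what conditions the rule; whether the stem ends in a vowel or a consonant is.
"piggez" ends in a consonant. The stems ending in a consonant (tugamod → tugamoddoth, faloz → falozzoth) double the final consonant and add -oth.
The other pattern: stems ending in a vowel add -eka.
So piggez → piggezzoth.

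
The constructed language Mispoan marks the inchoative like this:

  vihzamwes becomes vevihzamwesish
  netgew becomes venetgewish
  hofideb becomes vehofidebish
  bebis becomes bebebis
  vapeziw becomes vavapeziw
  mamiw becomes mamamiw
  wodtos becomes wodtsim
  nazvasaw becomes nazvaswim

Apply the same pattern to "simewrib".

vihzamwes and bebis both end in -s yet inflect differently (vevihzamwesish, bebebis), so the final letter is not what conditions the rule; the last vowel is.
"simewrib" has last vowel 'i'. The stems whose last vowel is 'i' (bebis → bebebis, vapeziw → vavapeziw, mamiw → mamamiw) repeat the first consonant+vowel as a prefix.
The other patterns: stems whose last vowel is 'e' add ve- … -ish around the stem; stems whose last vowel is 'a' or 'o' delete the last vowel and add -im.
So simewrib → sisimewrib.

sisimewrib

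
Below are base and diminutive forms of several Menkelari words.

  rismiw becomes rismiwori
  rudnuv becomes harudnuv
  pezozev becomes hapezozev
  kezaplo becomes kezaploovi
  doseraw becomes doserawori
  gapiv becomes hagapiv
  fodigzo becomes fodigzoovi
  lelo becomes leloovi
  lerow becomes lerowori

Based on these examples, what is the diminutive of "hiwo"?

gapiv and rismiw both have last vowel 'i' yet inflect differently (hagapiv, rismiwori), so the last vowel is not what conditions the rule; the final letter is.
"hiwo" ends in -o. The stems ending in -o (kezaplo → kezaploovi, lelo → leloovi, fodigzo → fodigzoovi) add -ovi.
The other patterns: stems ending in -v add the prefix ha-; stems ending in -w add -ori.
So hiwo → hiwoovi.

hiwoovi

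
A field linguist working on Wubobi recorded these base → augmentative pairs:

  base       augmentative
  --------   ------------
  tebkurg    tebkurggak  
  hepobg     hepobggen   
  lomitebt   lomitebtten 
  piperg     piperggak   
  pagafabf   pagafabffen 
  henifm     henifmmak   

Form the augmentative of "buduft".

budufttak

hepobg and piperg both end in -g yet inflect differently (hepobggen, piperggak), so the final letter is not what conditions the rule; the second-to-last letter is.
"buduft" has second-to-last letter 'f'. The one such stem in the data (henifm → henifmmak) doubles the final consonant and adds -ak (as do piperg, tebkurg), so the same rule applies.
The other pattern: stems whose second-to-last letter is 'b' double the final consonant and add -en.
So buduft → budufttak.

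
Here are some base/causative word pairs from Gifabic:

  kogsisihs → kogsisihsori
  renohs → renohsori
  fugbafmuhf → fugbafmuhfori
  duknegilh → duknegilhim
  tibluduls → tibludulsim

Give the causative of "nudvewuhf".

nudvewuhfori

kogsisihs and tibluduls both end in -s yet inflect differently (kogsisihsori, tibludulsim), so the final letter is not what conditions the rule; the second-to-last letter is.
"nudvewuhf" has second-to-last letter 'h'. The stems whose second-to-last letter is 'h' (kogsisihs → kogsisihsori, renohs → renohsori, fugbafmuhf → fugbafmuhfori) add -ori.
The other pattern: stems whose second-to-last letter is 'l' add -im.
So nudvewuhf → nudvewuhfori.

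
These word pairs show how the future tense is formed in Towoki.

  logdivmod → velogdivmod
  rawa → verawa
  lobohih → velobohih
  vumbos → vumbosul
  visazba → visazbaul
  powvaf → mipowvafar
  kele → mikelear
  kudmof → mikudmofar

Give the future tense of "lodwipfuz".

velodwipfuz

"lodwipfuz" begins with l-. The stems beginning with l- (logdivmod → velogdivmod, lobohih → velobohih) add the prefix ve-.
The other patterns: stems beginning with v- add -ul; stems beginning with k- or p- add mi- … -ar around the stem.
So lodwipfuz → velodwipfuz.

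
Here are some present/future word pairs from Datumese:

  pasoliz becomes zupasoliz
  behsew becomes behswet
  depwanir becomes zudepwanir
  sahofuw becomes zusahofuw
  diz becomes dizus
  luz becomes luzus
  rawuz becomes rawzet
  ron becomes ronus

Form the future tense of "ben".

luz and rawuz both end in -z yet inflect differently (luzus, rawzet), so the final letter is not what conditions the rule; the number of vowels is.
"ben" has 1 vowel. The stems with 1 vowel (ron → ronus, luz → luzus, diz → dizus) add -us.
The other patterns: stems with 2 vowels delete the last vowel and add -et; stems with 3 vowels add the prefix zu-.
So ben → benus.

benus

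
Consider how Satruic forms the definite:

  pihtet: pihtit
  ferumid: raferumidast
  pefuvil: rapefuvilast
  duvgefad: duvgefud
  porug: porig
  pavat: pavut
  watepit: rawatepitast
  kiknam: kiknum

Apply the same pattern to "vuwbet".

vuwbit

"vuwbet" has last vowel 'e'. The one such stem in the data (pihtet → pihtit) changes the last vowel to 'i' (as does porug), so the same rule applies.
The other patterns: stems whose last vowel is 'a' change the last vowel to 'u'; stems whose last vowel is 'i' add ra- … -ast around the stem.
So vuwbet → vuwbit.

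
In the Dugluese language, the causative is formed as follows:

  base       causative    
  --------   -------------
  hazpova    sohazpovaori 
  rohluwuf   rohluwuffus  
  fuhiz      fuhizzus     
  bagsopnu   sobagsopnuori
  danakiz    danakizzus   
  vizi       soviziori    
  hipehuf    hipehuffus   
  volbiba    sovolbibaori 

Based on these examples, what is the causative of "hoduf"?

"hoduf" ends in a consonant. The stems ending in a consonant (hipehuf → hipehuffus, rohluwuf → rohluwuffus, danakiz → danakizzus) double the final consonant and add -us.
The other pattern: stems ending in a vowel add so- … -ori around the stem.
So hoduf → hoduffus.

hoduffus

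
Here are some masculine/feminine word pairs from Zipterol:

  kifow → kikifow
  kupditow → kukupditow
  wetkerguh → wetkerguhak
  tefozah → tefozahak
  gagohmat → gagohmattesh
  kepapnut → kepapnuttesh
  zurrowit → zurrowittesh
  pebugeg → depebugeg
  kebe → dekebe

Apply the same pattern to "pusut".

tefozah and gagohmat both have last vowel 'a' yet inflect differently (tefozahak, gagohmattesh), so the last vowel is not what conditions the rule; the final letter is.
"pusut" ends in -t. The stems ending in -t (gagohmat → gagohmattesh, kepapnut → kepapnuttesh, zurrowit → zurrowittesh) double the final consonant and add -esh.
The other patterns: stems ending in -w repeat the first consonant+vowel as a prefix; stems ending in -h add -ak; stems ending in -e or -g add the prefix de-.
So pusut → pusuttesh.

pusuttesh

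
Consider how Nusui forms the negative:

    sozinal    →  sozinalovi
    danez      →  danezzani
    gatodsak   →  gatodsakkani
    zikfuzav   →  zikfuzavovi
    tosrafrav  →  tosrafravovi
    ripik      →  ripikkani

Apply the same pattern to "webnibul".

tosrafrav and gatodsak both have last vowel 'a' yet inflect differently (tosrafravovi, gatodsakkani), so the last vowel is not what conditions the rule; the final letter is.
"webnibul" ends in -l. The one such stem in the data (sozinal → sozinalovi) adds -ovi, so the same rule applies.
The other pattern: stems ending in -k or -z double the final consonant and add -ani.
So webnibul → webnibulovi.

webnibulovi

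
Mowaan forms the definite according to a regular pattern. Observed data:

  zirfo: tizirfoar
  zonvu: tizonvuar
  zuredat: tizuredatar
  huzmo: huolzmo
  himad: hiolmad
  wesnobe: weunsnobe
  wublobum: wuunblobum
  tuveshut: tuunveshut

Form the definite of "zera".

tizeraar

zirfo and huzmo both end in -o yet inflect differently (tizirfoar, huolzmo), so the final letter is not what conditions the rule; the first letter is.
"zera" begins with z-. The stems beginning with z- (zirfo → tizirfoar, zonvu → tizonvuar, zuredat → tizuredatar) add ti- … -ar around the stem.
So zera → tizeraar.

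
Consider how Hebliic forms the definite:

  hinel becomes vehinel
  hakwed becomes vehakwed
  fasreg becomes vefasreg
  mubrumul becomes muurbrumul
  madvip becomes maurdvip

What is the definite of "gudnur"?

hinel and mubrumul both end in -l yet inflect differently (vehinel, muurbrumul), so the final letter is not what conditions the rule; the last vowel is.
"gudnur" has last vowel 'u'. The one such stem in the data (mubrumul → muurbrumul) inserts -ur- after the first vowel (as does madvip), so the same rule applies.
So gudnur → guurdnur.

guurdnur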